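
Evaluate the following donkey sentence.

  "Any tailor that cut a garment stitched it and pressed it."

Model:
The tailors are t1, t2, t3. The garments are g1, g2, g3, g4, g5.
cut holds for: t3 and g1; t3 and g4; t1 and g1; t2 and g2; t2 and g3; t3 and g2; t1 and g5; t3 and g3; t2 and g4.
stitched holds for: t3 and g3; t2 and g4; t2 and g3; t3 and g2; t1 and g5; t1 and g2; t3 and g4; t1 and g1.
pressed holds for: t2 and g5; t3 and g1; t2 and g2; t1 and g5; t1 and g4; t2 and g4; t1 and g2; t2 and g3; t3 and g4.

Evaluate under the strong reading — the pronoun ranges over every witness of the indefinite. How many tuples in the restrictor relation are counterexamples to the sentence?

5

"it" takes "a garment" as antecedent — a donkey pronoun bound across the clause boundary.
Strong reading: for every (t,g) with cut(t,g), stitched(t,g) ∧ pressed(t,g).
Restrictor pairs: (t1,g1) ✗  (t1,g5) ✓  (t2,g2) ✗  (t2,g3) ✓  (t2,g4) ✓  (t3,g1) ✗  (t3,g2) ✗  (t3,g3) ✗  (t3,g4) ✓
Counterexamples (restrictor pairs failing the scope): 5.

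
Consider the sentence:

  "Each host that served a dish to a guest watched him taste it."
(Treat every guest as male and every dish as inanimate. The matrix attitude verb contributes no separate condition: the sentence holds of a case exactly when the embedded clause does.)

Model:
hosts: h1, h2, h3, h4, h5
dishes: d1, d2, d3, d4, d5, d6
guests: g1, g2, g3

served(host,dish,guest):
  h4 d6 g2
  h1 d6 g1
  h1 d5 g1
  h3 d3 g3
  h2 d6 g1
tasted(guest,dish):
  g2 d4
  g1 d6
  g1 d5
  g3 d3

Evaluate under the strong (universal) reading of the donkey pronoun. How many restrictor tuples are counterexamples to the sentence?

1

"him" takes "a guest" as antecedent and "it" takes "a dish"; both are donkey pronouns co-varying with the restrictor.
Strong reading: for every (h,d,g) with served(h,d,g), tasted(g,d).
Restrictor triples: (h1,d5,g1)→tasted(g1,d5) ✓  (h1,d6,g1)→tasted(g1,d6) ✓  (h2,d6,g1)→tasted(g1,d6) ✓  (h3,d3,g3)→tasted(g3,d3) ✓  (h4,d6,g2)→tasted(g2,d6) ✗
Counterexamples (restrictor triples failing the scope): 1.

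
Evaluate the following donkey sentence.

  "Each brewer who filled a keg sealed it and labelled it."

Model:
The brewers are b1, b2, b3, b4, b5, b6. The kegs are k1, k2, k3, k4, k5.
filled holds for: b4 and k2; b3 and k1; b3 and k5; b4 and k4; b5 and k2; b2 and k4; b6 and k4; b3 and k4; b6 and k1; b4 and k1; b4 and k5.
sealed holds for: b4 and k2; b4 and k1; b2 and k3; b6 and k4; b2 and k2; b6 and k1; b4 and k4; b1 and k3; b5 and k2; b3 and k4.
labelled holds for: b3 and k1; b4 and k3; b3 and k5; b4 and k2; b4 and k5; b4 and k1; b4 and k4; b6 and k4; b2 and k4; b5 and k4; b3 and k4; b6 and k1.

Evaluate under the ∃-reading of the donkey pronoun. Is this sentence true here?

"it" takes "a keg" as antecedent — a donkey pronoun bound across the clause boundary.
Weak reading: every brewer b with some filled-keg has at least one filled-keg k such that sealed(b,k) ∧ labelled(b,k).
Per brewer: b2:✗  b3:✓  b4:✓  b5:✗  b6:✓
b2 has no witness among its filled-kegs.

False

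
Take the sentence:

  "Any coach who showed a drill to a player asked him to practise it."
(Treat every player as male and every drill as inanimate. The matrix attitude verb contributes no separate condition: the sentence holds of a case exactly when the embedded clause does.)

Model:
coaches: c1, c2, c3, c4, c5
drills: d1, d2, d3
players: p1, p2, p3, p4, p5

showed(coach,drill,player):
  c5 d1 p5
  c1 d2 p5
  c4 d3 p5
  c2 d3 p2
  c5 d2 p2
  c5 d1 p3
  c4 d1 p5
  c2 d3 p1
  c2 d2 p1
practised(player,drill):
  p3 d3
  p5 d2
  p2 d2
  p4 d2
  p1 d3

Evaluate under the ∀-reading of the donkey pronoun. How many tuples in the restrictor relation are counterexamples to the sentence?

6

"him" takes "a player" as antecedent and "it" takes "a drill"; both are donkey pronouns co-varying with the restrictor.
Strong reading: for every (c,d,p) with showed(c,d,p), practised(p,d).
Restrictor triples: (c1,d2,p5)→practised(p5,d2) ✓  (c2,d2,p1)→practised(p1,d2) ✗  (c2,d3,p1)→practised(p1,d3) ✓  (c2,d3,p2)→practised(p2,d3) ✗  (c4,d1,p5)→practised(p5,d1) ✗  (c4,d3,p5)→practised(p5,d3) ✗  (c5,d1,p3)→practised(p3,d1) ✗  (c5,d1,p5)→practised(p5,d1) ✗  (c5,d2,p2)→practised(p2,d2) ✓
Counterexamples (restrictor triples failing the scope): 6.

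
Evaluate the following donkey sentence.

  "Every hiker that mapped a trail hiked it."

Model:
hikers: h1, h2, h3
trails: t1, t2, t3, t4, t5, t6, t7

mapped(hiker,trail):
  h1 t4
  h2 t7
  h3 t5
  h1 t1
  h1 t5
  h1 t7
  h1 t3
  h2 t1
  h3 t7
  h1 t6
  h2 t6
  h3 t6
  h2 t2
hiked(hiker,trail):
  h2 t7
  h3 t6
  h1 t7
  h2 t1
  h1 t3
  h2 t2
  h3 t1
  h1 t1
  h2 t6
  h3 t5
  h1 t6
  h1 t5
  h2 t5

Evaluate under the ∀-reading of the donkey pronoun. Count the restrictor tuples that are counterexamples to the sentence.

2

"it" takes "a trail" as antecedent — a donkey pronoun bound across the clause boundary.
Strong reading: for every (h,t) with mapped(h,t), hiked(h,t).
Restrictor pairs: (h1,t1) ✓  (h1,t3) ✓  (h1,t4) ✗  (h1,t5) ✓  (h1,t6) ✓  (h1,t7) ✓  (h2,t1) ✓  (h2,t2) ✓  (h2,t6) ✓  (h2,t7) ✓  (h3,t5) ✓  (h3,t6) ✓  (h3,t7) ✗
Counterexamples (restrictor pairs failing the scope): 2.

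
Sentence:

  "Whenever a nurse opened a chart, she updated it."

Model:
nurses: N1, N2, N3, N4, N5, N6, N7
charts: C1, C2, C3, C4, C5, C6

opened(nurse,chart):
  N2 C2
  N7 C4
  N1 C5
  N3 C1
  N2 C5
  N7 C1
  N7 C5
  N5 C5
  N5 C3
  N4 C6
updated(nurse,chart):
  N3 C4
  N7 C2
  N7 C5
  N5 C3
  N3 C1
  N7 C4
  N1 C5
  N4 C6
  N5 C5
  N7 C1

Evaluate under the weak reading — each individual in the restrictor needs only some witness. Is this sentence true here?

False

"it" takes "a chart" as antecedent — a donkey pronoun bound across the clause boundary.
Weak reading: every nurse n with some opened-chart has at least one opened-chart c such that updated(n,c).
Per nurse: N1:✓  N2:✗  N3:✓  N4:✓  N5:✓  N7:✓
N2 has no witness among its opened-charts.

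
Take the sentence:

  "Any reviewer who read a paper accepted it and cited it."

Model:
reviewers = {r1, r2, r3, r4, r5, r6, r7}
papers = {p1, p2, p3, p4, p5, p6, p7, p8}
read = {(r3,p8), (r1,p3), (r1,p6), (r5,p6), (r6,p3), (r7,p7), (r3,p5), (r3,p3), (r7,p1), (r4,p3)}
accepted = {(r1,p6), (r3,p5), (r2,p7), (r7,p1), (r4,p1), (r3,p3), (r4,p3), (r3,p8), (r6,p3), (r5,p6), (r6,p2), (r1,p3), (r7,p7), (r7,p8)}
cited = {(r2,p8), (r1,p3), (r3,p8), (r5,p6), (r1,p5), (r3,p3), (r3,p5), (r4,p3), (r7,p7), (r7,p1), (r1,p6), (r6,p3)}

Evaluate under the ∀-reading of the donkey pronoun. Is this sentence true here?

"it" takes "a paper" as antecedent — a donkey pronoun bound across the clause boundary.
Strong reading: for every (r,p) with read(r,p), accepted(r,p) ∧ cited(r,p).
Restrictor pairs: (r1,p3) ✓  (r1,p6) ✓  (r3,p3) ✓  (r3,p5) ✓  (r3,p8) ✓  (r4,p3) ✓  (r5,p6) ✓  (r6,p3) ✓  (r7,p1) ✓  (r7,p7) ✓
Every restrictor pair satisfies the scope.

True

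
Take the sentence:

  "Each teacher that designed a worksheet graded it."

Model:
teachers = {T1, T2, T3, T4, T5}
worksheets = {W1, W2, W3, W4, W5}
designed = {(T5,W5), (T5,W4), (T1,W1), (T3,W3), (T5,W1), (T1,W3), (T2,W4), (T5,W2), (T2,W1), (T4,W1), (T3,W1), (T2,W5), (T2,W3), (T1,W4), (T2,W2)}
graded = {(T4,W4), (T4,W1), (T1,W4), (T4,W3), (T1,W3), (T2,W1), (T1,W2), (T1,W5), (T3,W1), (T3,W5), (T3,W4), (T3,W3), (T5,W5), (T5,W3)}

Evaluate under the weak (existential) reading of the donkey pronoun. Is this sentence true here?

True

"it" takes "a worksheet" as antecedent — a donkey pronoun bound across the clause boundary.
Weak reading: every teacher t with some designed-worksheet has at least one designed-worksheet w such that graded(t,w).
Per teacher: T1:✓  T2:✓  T3:✓  T4:✓  T5:✓
Every teacher in the restrictor has a witness.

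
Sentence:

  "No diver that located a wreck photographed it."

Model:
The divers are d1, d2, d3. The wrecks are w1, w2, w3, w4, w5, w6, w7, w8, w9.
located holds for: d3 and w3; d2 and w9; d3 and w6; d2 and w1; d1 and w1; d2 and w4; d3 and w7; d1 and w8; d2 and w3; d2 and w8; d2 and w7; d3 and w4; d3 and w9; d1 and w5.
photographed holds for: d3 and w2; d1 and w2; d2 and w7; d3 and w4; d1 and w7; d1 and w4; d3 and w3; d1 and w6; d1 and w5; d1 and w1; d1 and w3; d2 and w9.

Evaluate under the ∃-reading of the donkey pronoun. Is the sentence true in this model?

"it" takes "a wreck" as antecedent — a donkey pronoun bound across the clause boundary.
Truth condition: for no (d,w) with located(d,w) does photographed(d,w) hold.
Restrictor pairs — does the scope hold? (d1,w1):holds  (d1,w5):holds  (d1,w8):fails  (d2,w1):fails  (d2,w3):fails  (d2,w4):fails  (d2,w7):holds  (d2,w8):fails  (d2,w9):holds  (d3,w3):holds  (d3,w4):holds  (d3,w6):fails  (d3,w7):fails  (d3,w9):fails
Scope holds for 6 pair(s), so the sentence is false.

False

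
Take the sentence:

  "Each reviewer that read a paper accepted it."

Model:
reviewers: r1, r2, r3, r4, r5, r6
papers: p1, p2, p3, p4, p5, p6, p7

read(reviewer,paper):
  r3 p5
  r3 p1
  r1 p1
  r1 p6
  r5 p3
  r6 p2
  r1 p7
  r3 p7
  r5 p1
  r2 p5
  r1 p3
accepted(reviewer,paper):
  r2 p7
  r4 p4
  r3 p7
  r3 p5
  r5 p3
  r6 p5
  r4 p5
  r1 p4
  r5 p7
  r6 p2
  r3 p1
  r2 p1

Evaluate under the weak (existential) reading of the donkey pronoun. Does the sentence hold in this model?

False

"it" takes "a paper" as antecedent — a donkey pronoun bound across the clause boundary.
Weak reading: every reviewer r with some read-paper has at least one read-paper p such that accepted(r,p).
Per reviewer: r1:✗  r2:✗  r3:✓  r5:✓  r6:✓
r1 has no witness among its read-papers.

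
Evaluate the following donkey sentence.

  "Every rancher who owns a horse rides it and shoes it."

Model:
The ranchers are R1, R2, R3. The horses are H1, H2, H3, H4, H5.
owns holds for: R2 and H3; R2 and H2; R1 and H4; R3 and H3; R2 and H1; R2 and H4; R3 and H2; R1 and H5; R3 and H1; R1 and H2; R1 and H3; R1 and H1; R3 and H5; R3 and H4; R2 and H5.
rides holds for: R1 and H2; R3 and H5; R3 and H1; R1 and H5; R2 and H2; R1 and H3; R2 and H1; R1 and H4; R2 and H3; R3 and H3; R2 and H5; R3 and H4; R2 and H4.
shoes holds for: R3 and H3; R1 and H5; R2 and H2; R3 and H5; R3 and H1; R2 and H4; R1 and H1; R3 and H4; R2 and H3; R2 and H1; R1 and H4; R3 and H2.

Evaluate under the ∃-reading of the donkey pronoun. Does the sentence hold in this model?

True

"it" takes "a horse" as antecedent — a donkey pronoun bound across the clause boundary.
Weak reading: every rancher r with some owns-horse has at least one owns-horse h such that rides(r,h) ∧ shoes(r,h).
Per rancher: R1:✓  R2:✓  R3:✓
Every rancher in the restrictor has a witness.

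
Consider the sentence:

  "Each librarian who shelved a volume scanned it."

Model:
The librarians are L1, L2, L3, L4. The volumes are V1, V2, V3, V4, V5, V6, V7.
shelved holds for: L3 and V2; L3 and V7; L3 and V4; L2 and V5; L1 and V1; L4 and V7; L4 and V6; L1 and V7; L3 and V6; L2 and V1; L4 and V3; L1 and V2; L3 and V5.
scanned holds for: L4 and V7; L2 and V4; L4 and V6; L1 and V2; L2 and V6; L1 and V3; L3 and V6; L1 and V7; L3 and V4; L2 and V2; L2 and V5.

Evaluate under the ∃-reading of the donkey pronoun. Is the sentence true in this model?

"it" takes "a volume" as antecedent — a donkey pronoun bound across the clause boundary.
Weak reading: every librarian l with some shelved-volume has at least one shelved-volume v such that scanned(l,v).
Per librarian: L1:✓  L2:✓  L3:✓  L4:✓
Every librarian in the restrictor has a witness.

True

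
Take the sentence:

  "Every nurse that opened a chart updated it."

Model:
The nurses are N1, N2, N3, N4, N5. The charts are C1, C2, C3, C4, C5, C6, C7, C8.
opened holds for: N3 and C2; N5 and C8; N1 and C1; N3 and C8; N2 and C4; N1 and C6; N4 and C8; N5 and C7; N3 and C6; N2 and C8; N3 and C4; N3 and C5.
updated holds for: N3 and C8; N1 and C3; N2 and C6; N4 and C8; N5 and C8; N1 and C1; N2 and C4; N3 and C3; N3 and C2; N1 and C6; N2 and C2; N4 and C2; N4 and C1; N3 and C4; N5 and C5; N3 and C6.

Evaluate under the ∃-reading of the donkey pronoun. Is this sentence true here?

True

"it" takes "a chart" as antecedent — a donkey pronoun bound across the clause boundary.
Weak reading: every nurse n with some opened-chart has at least one opened-chart c such that updated(n,c).
Per nurse: N1:✓  N2:✓  N3:✓  N4:✓  N5:✓
Every nurse in the restrictor has a witness.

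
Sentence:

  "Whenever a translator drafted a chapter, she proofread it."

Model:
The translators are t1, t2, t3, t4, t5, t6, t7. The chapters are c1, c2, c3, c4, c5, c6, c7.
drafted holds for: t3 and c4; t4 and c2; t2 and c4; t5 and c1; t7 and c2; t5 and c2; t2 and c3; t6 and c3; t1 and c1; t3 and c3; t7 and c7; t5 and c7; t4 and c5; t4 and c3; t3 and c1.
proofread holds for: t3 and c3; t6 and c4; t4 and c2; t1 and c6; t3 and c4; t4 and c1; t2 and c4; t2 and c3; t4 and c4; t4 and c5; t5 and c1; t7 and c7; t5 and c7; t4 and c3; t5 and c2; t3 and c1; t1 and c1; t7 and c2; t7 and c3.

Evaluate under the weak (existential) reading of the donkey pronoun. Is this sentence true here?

"it" takes "a chapter" as antecedent — a donkey pronoun bound across the clause boundary.
Weak reading: every translator t with some drafted-chapter has at least one drafted-chapter c such that proofread(t,c).
Per translator: t1:✓  t2:✓  t3:✓  t4:✓  t5:✓  t6:✗  t7:✓
t6 has no witness among its drafted-chapters.

False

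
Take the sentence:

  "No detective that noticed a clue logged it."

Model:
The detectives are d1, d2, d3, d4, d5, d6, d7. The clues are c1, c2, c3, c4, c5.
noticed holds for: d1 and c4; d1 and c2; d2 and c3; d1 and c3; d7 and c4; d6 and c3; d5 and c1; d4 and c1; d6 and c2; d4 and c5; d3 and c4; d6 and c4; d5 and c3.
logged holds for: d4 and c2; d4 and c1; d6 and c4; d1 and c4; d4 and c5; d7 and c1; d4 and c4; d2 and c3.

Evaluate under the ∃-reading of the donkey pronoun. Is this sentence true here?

"it" takes "a clue" as antecedent — a donkey pronoun bound across the clause boundary.
Truth condition: for no (d,c) with noticed(d,c) does logged(d,c) hold.
Restrictor pairs — does the scope hold? (d1,c2):fails  (d1,c3):fails  (d1,c4):holds  (d2,c3):holds  (d3,c4):fails  (d4,c1):holds  (d4,c5):holds  (d5,c1):fails  (d5,c3):fails  (d6,c2):fails  (d6,c3):fails  (d6,c4):holds  (d7,c4):fails
Scope holds for 5 pair(s), so the sentence is false.

False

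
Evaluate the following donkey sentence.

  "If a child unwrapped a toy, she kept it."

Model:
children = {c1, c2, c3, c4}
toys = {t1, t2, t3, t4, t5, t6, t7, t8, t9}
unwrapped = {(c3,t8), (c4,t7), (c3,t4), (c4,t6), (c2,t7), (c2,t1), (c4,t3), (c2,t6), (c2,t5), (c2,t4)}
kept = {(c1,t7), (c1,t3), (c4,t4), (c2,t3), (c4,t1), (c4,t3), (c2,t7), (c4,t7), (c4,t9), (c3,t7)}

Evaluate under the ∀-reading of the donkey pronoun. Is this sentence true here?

False

"it" takes "a toy" as antecedent — a donkey pronoun bound across the clause boundary.
Strong reading: for every (c,t) with unwrapped(c,t), kept(c,t).
Restrictor pairs: (c2,t1) ✗  (c2,t4) ✗  (c2,t5) ✗  (c2,t6) ✗  (c2,t7) ✓  (c3,t4) ✗  (c3,t8) ✗  (c4,t3) ✓  (c4,t6) ✗  (c4,t7) ✓
Counterexample: (c2,t1) is in unwrapped but fails the scope.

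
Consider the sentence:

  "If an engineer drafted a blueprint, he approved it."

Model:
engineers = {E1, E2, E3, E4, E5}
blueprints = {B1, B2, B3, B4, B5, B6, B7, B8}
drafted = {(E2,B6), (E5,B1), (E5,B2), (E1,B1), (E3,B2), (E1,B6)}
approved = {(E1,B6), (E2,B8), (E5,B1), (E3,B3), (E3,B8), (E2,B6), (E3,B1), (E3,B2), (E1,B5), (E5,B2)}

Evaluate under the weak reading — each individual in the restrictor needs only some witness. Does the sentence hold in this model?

"it" takes "a blueprint" as antecedent — a donkey pronoun bound across the clause boundary.
Weak reading: every engineer e with some drafted-blueprint has at least one drafted-blueprint b such that approved(e,b).
Per engineer: E1:✓  E2:✓  E3:✓  E5:✓
Every engineer in the restrictor has a witness.

True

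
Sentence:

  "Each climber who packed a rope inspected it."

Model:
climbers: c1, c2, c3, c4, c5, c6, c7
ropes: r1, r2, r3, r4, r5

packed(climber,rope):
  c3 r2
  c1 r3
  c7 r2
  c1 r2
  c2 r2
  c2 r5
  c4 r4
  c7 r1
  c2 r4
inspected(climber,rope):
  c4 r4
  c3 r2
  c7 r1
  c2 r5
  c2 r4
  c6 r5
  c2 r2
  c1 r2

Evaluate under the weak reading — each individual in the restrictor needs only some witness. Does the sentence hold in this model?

"it" takes "a rope" as antecedent — a donkey pronoun bound across the clause boundary.
Weak reading: every climber c with some packed-rope has at least one packed-rope r such that inspected(c,r).
Per climber: c1:✓  c2:✓  c3:✓  c4:✓  c7:✓
Every climber in the restrictor has a witness.

True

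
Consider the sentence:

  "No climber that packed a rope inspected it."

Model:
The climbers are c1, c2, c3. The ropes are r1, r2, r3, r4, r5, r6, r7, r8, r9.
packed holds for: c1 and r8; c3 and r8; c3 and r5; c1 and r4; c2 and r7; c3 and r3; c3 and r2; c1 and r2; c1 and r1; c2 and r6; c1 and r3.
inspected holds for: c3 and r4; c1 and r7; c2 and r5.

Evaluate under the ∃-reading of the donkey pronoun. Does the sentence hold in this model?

"it" takes "a rope" as antecedent — a donkey pronoun bound across the clause boundary.
Truth condition: for no (c,r) with packed(c,r) does inspected(c,r) hold.
Restrictor pairs — does the scope hold? (c1,r1):fails  (c1,r2):fails  (c1,r3):fails  (c1,r4):fails  (c1,r8):fails  (c2,r6):fails  (c2,r7):fails  (c3,r2):fails  (c3,r3):fails  (c3,r5):fails  (c3,r8):fails
Scope holds for no restrictor pair, so the sentence is true.

True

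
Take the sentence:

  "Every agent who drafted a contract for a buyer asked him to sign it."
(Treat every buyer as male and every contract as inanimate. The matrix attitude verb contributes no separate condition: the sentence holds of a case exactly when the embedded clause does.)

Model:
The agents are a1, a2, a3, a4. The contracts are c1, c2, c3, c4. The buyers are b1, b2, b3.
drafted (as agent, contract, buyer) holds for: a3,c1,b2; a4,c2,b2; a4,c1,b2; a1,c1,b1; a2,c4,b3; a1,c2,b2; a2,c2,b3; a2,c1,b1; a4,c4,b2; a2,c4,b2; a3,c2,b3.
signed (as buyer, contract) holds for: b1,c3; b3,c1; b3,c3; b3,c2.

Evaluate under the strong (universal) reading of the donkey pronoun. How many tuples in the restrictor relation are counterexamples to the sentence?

9

"him" takes "a buyer" as antecedent and "it" takes "a contract"; both are donkey pronouns co-varying with the restrictor.
Strong reading: for every (a,c,b) with drafted(a,c,b), signed(b,c).
Restrictor triples: (a1,c1,b1)→signed(b1,c1) ✗  (a1,c2,b2)→signed(b2,c2) ✗  (a2,c1,b1)→signed(b1,c1) ✗  (a2,c2,b3)→signed(b3,c2) ✓  (a2,c4,b2)→signed(b2,c4) ✗  (a2,c4,b3)→signed(b3,c4) ✗  (a3,c1,b2)→signed(b2,c1) ✗  (a3,c2,b3)→signed(b3,c2) ✓  (a4,c1,b2)→signed(b2,c1) ✗  (a4,c2,b2)→signed(b2,c2) ✗  (a4,c4,b2)→signed(b2,c4) ✗
Counterexamples (restrictor triples failing the scope): 9.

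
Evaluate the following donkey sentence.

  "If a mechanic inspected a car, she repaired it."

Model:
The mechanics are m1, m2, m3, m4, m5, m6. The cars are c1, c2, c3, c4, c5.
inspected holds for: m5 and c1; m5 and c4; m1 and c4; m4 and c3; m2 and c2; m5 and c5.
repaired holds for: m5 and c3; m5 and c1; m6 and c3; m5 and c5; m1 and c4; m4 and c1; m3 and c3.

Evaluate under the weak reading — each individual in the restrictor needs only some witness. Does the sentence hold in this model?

False

"it" takes "a car" as antecedent — a donkey pronoun bound across the clause boundary.
Weak reading: every mechanic m with some inspected-car has at least one inspected-car c such that repaired(m,c).
Per mechanic: m1:✓  m2:✗  m4:✗  m5:✓
m2 has no witness among its inspected-cars.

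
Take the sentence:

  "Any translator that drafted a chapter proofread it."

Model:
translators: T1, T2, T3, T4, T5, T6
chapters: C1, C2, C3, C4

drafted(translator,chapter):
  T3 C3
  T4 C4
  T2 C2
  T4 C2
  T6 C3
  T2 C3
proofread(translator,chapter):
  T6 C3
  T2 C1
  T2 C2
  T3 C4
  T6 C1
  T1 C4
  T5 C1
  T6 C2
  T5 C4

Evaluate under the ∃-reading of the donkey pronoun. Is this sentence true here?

"it" takes "a chapter" as antecedent — a donkey pronoun bound across the clause boundary.
Weak reading: every translator t with some drafted-chapter has at least one drafted-chapter c such that proofread(t,c).
Per translator: T2:✓  T3:✗  T4:✗  T6:✓
T3 has no witness among its drafted-chapters.

False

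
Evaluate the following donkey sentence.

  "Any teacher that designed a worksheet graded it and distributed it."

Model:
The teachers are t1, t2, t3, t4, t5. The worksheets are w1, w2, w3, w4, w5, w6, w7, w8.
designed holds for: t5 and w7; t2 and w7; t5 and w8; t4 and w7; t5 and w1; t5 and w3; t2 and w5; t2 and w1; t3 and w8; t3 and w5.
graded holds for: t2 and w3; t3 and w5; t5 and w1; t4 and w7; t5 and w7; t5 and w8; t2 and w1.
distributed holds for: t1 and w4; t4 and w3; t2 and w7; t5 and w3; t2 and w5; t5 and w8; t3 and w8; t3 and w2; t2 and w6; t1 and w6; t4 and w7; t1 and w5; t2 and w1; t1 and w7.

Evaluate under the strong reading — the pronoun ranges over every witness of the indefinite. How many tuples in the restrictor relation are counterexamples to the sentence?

"it" takes "a worksheet" as antecedent — a donkey pronoun bound across the clause boundary.
Strong reading: for every (t,w) with designed(t,w), graded(t,w) ∧ distributed(t,w).
Restrictor pairs: (t2,w1) ✓  (t2,w5) ✗  (t2,w7) ✗  (t3,w5) ✗  (t3,w8) ✗  (t4,w7) ✓  (t5,w1) ✗  (t5,w3) ✗  (t5,w7) ✗  (t5,w8) ✓
Counterexamples (restrictor pairs failing the scope): 7.

7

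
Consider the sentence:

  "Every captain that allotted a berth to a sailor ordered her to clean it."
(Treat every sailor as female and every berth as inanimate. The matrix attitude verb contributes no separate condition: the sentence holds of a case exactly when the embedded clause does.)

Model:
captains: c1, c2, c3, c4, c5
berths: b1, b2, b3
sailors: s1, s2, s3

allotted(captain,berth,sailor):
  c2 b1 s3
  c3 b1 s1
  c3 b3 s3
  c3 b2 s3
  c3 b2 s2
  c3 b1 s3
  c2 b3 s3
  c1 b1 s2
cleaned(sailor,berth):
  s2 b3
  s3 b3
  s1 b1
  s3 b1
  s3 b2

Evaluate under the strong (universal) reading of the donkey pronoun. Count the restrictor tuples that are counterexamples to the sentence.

2

"her" takes "a sailor" as antecedent and "it" takes "a berth"; both are donkey pronouns co-varying with the restrictor.
Strong reading: for every (c,b,s) with allotted(c,b,s), cleaned(s,b).
Restrictor triples: (c1,b1,s2)→cleaned(s2,b1) ✗  (c2,b1,s3)→cleaned(s3,b1) ✓  (c2,b3,s3)→cleaned(s3,b3) ✓  (c3,b1,s1)→cleaned(s1,b1) ✓  (c3,b1,s3)→cleaned(s3,b1) ✓  (c3,b2,s2)→cleaned(s2,b2) ✗  (c3,b2,s3)→cleaned(s3,b2) ✓  (c3,b3,s3)→cleaned(s3,b3) ✓
Counterexamples (restrictor triples failing the scope): 2.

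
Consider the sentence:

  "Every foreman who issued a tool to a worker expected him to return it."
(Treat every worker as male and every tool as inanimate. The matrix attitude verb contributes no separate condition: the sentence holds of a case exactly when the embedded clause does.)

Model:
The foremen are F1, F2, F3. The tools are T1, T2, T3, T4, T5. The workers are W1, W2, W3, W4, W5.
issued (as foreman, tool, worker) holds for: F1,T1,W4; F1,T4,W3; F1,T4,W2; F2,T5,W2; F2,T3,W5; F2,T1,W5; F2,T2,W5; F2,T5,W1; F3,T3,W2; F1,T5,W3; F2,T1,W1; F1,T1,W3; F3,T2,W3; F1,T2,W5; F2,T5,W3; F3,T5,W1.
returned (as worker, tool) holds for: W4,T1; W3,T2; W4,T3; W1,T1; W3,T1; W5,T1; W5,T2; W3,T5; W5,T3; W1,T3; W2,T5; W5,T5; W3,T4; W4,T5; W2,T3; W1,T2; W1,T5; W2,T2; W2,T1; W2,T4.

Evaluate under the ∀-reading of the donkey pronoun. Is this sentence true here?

True

"him" takes "a worker" as antecedent and "it" takes "a tool"; both are donkey pronouns co-varying with the restrictor.
Strong reading: for every (f,t,w) with issued(f,t,w), returned(w,t).
Restrictor triples: (F1,T1,W3)→returned(W3,T1) ✓  (F1,T1,W4)→returned(W4,T1) ✓  (F1,T2,W5)→returned(W5,T2) ✓  (F1,T4,W2)→returned(W2,T4) ✓  (F1,T4,W3)→returned(W3,T4) ✓  (F1,T5,W3)→returned(W3,T5) ✓  (F2,T1,W1)→returned(W1,T1) ✓  (F2,T1,W5)→returned(W5,T1) ✓  (F2,T2,W5)→returned(W5,T2) ✓  (F2,T3,W5)→returned(W5,T3) ✓  (F2,T5,W1)→returned(W1,T5) ✓  (F2,T5,W2)→returned(W2,T5) ✓  (F2,T5,W3)→returned(W3,T5) ✓  (F3,T2,W3)→returned(W3,T2) ✓  (F3,T3,W2)→returned(W2,T3) ✓  (F3,T5,W1)→returned(W1,T5) ✓
Every restrictor triple satisfies the scope.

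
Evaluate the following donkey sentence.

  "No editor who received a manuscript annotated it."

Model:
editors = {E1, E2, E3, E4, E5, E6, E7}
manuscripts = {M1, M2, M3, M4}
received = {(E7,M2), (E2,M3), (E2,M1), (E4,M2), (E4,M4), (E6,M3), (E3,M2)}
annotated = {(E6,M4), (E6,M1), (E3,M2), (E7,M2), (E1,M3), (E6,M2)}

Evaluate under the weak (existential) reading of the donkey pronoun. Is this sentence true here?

"it" takes "a manuscript" as antecedent — a donkey pronoun bound across the clause boundary.
Truth condition: for no (e,m) with received(e,m) does annotated(e,m) hold.
Restrictor pairs — does the scope hold? (E2,M1):fails  (E2,M3):fails  (E3,M2):holds  (E4,M2):fails  (E4,M4):fails  (E6,M3):fails  (E7,M2):holds
Scope holds for 2 pair(s), so the sentence is false.

False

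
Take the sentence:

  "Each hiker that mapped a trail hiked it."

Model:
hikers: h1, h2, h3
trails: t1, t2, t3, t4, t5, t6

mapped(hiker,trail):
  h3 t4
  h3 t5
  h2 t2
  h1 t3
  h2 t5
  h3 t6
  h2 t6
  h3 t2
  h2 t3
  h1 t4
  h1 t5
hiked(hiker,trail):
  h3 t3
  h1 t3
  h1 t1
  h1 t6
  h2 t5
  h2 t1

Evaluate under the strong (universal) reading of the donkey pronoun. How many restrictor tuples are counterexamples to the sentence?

"it" takes "a trail" as antecedent — a donkey pronoun bound across the clause boundary.
Strong reading: for every (h,t) with mapped(h,t), hiked(h,t).
Restrictor pairs: (h1,t3) ✓  (h1,t4) ✗  (h1,t5) ✗  (h2,t2) ✗  (h2,t3) ✗  (h2,t5) ✓  (h2,t6) ✗  (h3,t2) ✗  (h3,t4) ✗  (h3,t5) ✗  (h3,t6) ✗
Counterexamples (restrictor pairs failing the scope): 9.

9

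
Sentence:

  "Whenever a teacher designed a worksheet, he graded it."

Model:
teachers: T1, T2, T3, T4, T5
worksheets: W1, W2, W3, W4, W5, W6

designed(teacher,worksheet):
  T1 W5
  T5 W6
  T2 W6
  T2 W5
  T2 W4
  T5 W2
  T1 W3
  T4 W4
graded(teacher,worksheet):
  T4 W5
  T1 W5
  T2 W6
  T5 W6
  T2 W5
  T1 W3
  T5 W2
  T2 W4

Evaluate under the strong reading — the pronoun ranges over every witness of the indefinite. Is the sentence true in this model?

"it" takes "a worksheet" as antecedent — a donkey pronoun bound across the clause boundary.
Strong reading: for every (t,w) with designed(t,w), graded(t,w).
Restrictor pairs: (T1,W3) ✓  (T1,W5) ✓  (T2,W4) ✓  (T2,W5) ✓  (T2,W6) ✓  (T4,W4) ✗  (T5,W2) ✓  (T5,W6) ✓
Counterexample: (T4,W4) is in designed but fails the scope.

False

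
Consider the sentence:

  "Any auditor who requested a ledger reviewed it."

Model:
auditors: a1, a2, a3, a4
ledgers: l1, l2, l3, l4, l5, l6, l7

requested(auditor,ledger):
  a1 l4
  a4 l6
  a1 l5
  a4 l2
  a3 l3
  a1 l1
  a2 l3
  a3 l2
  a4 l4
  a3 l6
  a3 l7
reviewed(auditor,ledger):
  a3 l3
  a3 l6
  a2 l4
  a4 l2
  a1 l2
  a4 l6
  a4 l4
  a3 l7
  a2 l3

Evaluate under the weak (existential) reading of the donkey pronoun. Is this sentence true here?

False

"it" takes "a ledger" as antecedent — a donkey pronoun bound across the clause boundary.
Weak reading: every auditor a with some requested-ledger has at least one requested-ledger l such that reviewed(a,l).
Per auditor: a1:✗  a2:✓  a3:✓  a4:✓
a1 has no witness among its requested-ledgers.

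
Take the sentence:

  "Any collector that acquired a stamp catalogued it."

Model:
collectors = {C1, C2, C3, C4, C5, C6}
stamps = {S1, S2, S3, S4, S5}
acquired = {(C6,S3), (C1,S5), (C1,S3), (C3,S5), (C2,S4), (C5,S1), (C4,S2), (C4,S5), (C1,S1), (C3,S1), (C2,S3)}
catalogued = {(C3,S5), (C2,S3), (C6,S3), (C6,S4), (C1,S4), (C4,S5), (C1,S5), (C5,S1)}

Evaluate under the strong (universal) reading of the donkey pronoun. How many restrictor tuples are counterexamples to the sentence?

5

"it" takes "a stamp" as antecedent — a donkey pronoun bound across the clause boundary.
Strong reading: for every (c,s) with acquired(c,s), catalogued(c,s).
Restrictor pairs: (C1,S1) ✗  (C1,S3) ✗  (C1,S5) ✓  (C2,S3) ✓  (C2,S4) ✗  (C3,S1) ✗  (C3,S5) ✓  (C4,S2) ✗  (C4,S5) ✓  (C5,S1) ✓  (C6,S3) ✓
Counterexamples (restrictor pairs failing the scope): 5.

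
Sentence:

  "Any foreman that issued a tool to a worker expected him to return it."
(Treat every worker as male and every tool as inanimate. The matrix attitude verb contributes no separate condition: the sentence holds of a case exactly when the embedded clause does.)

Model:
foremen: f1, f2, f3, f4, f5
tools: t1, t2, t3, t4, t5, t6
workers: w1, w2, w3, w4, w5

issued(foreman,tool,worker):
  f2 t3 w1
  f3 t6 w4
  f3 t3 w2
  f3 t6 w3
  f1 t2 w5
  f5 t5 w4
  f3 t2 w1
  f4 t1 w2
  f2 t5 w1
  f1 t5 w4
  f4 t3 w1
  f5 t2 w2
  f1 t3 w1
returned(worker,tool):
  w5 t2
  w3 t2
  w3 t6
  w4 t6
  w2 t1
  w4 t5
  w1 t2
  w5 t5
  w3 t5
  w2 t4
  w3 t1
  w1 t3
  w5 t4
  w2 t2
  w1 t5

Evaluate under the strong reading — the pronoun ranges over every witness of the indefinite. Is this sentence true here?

"him" takes "a worker" as antecedent and "it" takes "a tool"; both are donkey pronouns co-varying with the restrictor.
Strong reading: for every (f,t,w) with issued(f,t,w), returned(w,t).
Restrictor triples: (f1,t2,w5)→returned(w5,t2) ✓  (f1,t3,w1)→returned(w1,t3) ✓  (f1,t5,w4)→returned(w4,t5) ✓  (f2,t3,w1)→returned(w1,t3) ✓  (f2,t5,w1)→returned(w1,t5) ✓  (f3,t2,w1)→returned(w1,t2) ✓  (f3,t3,w2)→returned(w2,t3) ✗  (f3,t6,w3)→returned(w3,t6) ✓  (f3,t6,w4)→returned(w4,t6) ✓  (f4,t1,w2)→returned(w2,t1) ✓  (f4,t3,w1)→returned(w1,t3) ✓  (f5,t2,w2)→returned(w2,t2) ✓  (f5,t5,w4)→returned(w4,t5) ✓
Counterexample: (f3,t3,w2) — returned(w2,t3) does not hold.

False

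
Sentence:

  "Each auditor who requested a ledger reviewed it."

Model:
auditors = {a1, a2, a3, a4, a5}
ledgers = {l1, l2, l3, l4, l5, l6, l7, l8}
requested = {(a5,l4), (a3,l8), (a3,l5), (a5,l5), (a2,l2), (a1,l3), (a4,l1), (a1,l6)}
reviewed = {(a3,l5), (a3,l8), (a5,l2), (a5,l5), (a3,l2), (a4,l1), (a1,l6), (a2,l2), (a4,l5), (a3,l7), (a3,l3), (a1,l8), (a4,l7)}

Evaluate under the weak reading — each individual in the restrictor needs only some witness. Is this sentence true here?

"it" takes "a ledger" as antecedent — a donkey pronoun bound across the clause boundary.
Weak reading: every auditor a with some requested-ledger has at least one requested-ledger l such that reviewed(a,l).
Per auditor: a1:✓  a2:✓  a3:✓  a4:✓  a5:✓
Every auditor in the restrictor has a witness.

True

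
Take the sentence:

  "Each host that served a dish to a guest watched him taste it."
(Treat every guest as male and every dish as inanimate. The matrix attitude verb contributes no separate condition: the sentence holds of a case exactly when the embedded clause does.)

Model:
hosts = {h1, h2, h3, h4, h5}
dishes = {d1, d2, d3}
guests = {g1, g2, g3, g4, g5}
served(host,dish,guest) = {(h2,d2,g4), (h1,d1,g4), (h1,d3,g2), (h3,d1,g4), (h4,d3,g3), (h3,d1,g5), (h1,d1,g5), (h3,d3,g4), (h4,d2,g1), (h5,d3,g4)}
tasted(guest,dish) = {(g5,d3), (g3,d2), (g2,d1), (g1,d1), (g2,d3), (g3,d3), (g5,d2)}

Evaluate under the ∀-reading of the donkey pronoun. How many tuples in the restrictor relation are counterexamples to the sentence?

8

"him" takes "a guest" as antecedent and "it" takes "a dish"; both are donkey pronouns co-varying with the restrictor.
Strong reading: for every (h,d,g) with served(h,d,g), tasted(g,d).
Restrictor triples: (h1,d1,g4)→tasted(g4,d1) ✗  (h1,d1,g5)→tasted(g5,d1) ✗  (h1,d3,g2)→tasted(g2,d3) ✓  (h2,d2,g4)→tasted(g4,d2) ✗  (h3,d1,g4)→tasted(g4,d1) ✗  (h3,d1,g5)→tasted(g5,d1) ✗  (h3,d3,g4)→tasted(g4,d3) ✗  (h4,d2,g1)→tasted(g1,d2) ✗  (h4,d3,g3)→tasted(g3,d3) ✓  (h5,d3,g4)→tasted(g4,d3) ✗
Counterexamples (restrictor triples failing the scope): 8.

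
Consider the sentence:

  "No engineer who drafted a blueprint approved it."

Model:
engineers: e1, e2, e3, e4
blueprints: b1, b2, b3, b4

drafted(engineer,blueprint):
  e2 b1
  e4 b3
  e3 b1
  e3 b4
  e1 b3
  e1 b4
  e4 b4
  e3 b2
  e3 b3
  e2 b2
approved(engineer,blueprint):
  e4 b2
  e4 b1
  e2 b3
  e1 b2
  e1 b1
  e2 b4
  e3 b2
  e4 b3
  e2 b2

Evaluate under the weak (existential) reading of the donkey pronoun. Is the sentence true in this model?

"it" takes "a blueprint" as antecedent — a donkey pronoun bound across the clause boundary.
Truth condition: for no (e,b) with drafted(e,b) does approved(e,b) hold.
Restrictor pairs — does the scope hold? (e1,b3):fails  (e1,b4):fails  (e2,b1):fails  (e2,b2):holds  (e3,b1):fails  (e3,b2):holds  (e3,b3):fails  (e3,b4):fails  (e4,b3):holds  (e4,b4):fails
Scope holds for 3 pair(s), so the sentence is false.

False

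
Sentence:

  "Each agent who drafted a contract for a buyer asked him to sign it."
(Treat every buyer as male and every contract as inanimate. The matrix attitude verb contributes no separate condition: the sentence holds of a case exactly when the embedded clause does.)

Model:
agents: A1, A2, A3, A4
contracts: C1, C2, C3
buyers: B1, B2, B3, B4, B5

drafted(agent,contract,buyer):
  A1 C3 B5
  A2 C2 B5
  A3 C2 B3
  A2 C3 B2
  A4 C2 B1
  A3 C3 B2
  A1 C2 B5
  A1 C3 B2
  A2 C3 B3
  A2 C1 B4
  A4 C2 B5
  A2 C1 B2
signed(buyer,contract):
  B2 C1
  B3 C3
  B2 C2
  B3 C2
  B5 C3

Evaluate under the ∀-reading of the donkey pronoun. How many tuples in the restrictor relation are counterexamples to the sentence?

8

"him" takes "a buyer" as antecedent and "it" takes "a contract"; both are donkey pronouns co-varying with the restrictor.
Strong reading: for every (a,c,b) with drafted(a,c,b), signed(b,c).
Restrictor triples: (A1,C2,B5)→signed(B5,C2) ✗  (A1,C3,B2)→signed(B2,C3) ✗  (A1,C3,B5)→signed(B5,C3) ✓  (A2,C1,B2)→signed(B2,C1) ✓  (A2,C1,B4)→signed(B4,C1) ✗  (A2,C2,B5)→signed(B5,C2) ✗  (A2,C3,B2)→signed(B2,C3) ✗  (A2,C3,B3)→signed(B3,C3) ✓  (A3,C2,B3)→signed(B3,C2) ✓  (A3,C3,B2)→signed(B2,C3) ✗  (A4,C2,B1)→signed(B1,C2) ✗  (A4,C2,B5)→signed(B5,C2) ✗
Counterexamples (restrictor triples failing the scope): 8.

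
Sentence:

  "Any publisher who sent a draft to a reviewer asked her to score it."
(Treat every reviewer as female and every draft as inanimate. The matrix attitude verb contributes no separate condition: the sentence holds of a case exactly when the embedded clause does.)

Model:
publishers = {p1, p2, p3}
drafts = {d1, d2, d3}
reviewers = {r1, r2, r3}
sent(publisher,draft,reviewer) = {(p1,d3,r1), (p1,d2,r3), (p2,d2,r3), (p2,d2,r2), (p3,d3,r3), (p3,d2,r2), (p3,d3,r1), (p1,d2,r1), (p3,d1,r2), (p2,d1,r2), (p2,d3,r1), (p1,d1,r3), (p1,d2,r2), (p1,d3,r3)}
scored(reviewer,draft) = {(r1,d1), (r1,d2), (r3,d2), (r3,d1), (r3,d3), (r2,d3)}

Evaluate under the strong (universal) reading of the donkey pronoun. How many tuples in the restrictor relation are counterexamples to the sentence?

8

"her" takes "a reviewer" as antecedent and "it" takes "a draft"; both are donkey pronouns co-varying with the restrictor.
Strong reading: for every (p,d,r) with sent(p,d,r), scored(r,d).
Restrictor triples: (p1,d1,r3)→scored(r3,d1) ✓  (p1,d2,r1)→scored(r1,d2) ✓  (p1,d2,r2)→scored(r2,d2) ✗  (p1,d2,r3)→scored(r3,d2) ✓  (p1,d3,r1)→scored(r1,d3) ✗  (p1,d3,r3)→scored(r3,d3) ✓  (p2,d1,r2)→scored(r2,d1) ✗  (p2,d2,r2)→scored(r2,d2) ✗  (p2,d2,r3)→scored(r3,d2) ✓  (p2,d3,r1)→scored(r1,d3) ✗  (p3,d1,r2)→scored(r2,d1) ✗  (p3,d2,r2)→scored(r2,d2) ✗  (p3,d3,r1)→scored(r1,d3) ✗  (p3,d3,r3)→scored(r3,d3) ✓
Counterexamples (restrictor triples failing the scope): 8.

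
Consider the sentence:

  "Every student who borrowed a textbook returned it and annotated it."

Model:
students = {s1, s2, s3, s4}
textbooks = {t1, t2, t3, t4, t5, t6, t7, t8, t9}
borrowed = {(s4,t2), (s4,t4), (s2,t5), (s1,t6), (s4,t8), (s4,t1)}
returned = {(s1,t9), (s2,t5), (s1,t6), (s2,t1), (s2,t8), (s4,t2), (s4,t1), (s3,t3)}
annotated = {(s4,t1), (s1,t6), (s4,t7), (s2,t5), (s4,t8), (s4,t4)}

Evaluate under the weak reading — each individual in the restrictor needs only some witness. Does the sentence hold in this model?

True

"it" takes "a textbook" as antecedent — a donkey pronoun bound across the clause boundary.
Weak reading: every student s with some borrowed-textbook has at least one borrowed-textbook t such that returned(s,t) ∧ annotated(s,t).
Per student: s1:✓  s2:✓  s4:✓
Every student in the restrictor has a witness.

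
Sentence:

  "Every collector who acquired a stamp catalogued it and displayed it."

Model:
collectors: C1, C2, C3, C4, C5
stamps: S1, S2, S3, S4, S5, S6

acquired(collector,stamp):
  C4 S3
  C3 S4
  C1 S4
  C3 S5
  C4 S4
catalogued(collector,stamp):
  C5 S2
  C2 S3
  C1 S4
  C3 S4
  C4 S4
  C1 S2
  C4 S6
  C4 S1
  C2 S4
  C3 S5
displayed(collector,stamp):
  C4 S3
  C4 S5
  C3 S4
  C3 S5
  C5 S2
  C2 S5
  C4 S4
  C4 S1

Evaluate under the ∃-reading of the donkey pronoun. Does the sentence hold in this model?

"it" takes "a stamp" as antecedent — a donkey pronoun bound across the clause boundary.
Weak reading: every collector c with some acquired-stamp has at least one acquired-stamp s such that catalogued(c,s) ∧ displayed(c,s).
Per collector: C1:✗  C3:✓  C4:✓
C1 has no witness among its acquired-stamps.

False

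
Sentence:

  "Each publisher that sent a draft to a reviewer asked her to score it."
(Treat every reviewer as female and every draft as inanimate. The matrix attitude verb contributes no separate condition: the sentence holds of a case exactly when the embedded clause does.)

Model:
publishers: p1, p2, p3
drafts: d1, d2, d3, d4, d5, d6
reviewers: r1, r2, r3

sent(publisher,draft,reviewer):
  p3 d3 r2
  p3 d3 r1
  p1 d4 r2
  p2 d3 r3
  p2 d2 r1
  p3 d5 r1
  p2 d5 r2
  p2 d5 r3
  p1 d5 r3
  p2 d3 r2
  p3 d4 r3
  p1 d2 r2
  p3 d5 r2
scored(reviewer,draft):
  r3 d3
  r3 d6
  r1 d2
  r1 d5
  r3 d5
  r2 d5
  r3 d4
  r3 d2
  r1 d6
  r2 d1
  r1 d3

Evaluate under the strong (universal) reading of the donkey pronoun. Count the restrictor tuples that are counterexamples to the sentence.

"her" takes "a reviewer" as antecedent and "it" takes "a draft"; both are donkey pronouns co-varying with the restrictor.
Strong reading: for every (p,d,r) with sent(p,d,r), scored(r,d).
Restrictor triples: (p1,d2,r2)→scored(r2,d2) ✗  (p1,d4,r2)→scored(r2,d4) ✗  (p1,d5,r3)→scored(r3,d5) ✓  (p2,d2,r1)→scored(r1,d2) ✓  (p2,d3,r2)→scored(r2,d3) ✗  (p2,d3,r3)→scored(r3,d3) ✓  (p2,d5,r2)→scored(r2,d5) ✓  (p2,d5,r3)→scored(r3,d5) ✓  (p3,d3,r1)→scored(r1,d3) ✓  (p3,d3,r2)→scored(r2,d3) ✗  (p3,d4,r3)→scored(r3,d4) ✓  (p3,d5,r1)→scored(r1,d5) ✓  (p3,d5,r2)→scored(r2,d5) ✓
Counterexamples (restrictor triples failing the scope): 4.

4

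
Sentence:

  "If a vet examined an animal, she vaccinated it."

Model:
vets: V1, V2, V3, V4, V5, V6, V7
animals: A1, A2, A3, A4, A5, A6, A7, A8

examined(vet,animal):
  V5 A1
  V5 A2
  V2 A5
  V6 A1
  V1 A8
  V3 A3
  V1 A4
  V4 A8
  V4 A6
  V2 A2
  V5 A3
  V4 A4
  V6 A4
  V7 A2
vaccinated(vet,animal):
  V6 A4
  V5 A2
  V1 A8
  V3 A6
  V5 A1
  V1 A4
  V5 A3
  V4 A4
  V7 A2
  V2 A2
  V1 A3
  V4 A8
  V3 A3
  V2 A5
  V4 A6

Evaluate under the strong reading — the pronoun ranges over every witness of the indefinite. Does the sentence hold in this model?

False

"it" takes "an animal" as antecedent — a donkey pronoun bound across the clause boundary.
Strong reading: for every (v,a) with examined(v,a), vaccinated(v,a).
Restrictor pairs: (V1,A4) ✓  (V1,A8) ✓  (V2,A2) ✓  (V2,A5) ✓  (V3,A3) ✓  (V4,A4) ✓  (V4,A6) ✓  (V4,A8) ✓  (V5,A1) ✓  (V5,A2) ✓  (V5,A3) ✓  (V6,A1) ✗  (V6,A4) ✓  (V7,A2) ✓
Counterexample: (V6,A1) is in examined but fails the scope.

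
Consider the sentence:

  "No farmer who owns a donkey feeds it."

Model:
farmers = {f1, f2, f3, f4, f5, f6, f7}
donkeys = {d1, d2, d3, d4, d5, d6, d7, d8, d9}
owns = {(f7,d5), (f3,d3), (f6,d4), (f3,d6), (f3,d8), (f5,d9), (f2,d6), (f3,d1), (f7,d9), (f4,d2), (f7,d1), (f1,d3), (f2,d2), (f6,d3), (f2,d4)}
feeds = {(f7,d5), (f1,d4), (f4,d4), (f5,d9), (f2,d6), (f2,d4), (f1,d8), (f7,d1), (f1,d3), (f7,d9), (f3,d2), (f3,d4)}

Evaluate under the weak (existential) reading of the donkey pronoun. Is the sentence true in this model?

"it" takes "a donkey" as antecedent — a donkey pronoun bound across the clause boundary.
Truth condition: for no (f,d) with owns(f,d) does feeds(f,d) hold.
Restrictor pairs — does the scope hold? (f1,d3):holds  (f2,d2):fails  (f2,d4):holds  (f2,d6):holds  (f3,d1):fails  (f3,d3):fails  (f3,d6):fails  (f3,d8):fails  (f4,d2):fails  (f5,d9):holds  (f6,d3):fails  (f6,d4):fails  (f7,d1):holds  (f7,d5):holds  (f7,d9):holds
Scope holds for 7 pair(s), so the sentence is false.

False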